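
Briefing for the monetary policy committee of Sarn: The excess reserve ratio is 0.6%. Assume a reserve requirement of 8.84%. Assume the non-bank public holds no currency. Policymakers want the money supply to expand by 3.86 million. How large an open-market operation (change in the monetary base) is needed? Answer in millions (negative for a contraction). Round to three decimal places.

The money multiplier is m = 1 / (rr + e) = 1 / (0.0884 + 0.006) ≈ 10.59322.
ΔMB = ΔM / m = (+3.86) / 10.59322 ≈ 0.3644 million.

0.364 million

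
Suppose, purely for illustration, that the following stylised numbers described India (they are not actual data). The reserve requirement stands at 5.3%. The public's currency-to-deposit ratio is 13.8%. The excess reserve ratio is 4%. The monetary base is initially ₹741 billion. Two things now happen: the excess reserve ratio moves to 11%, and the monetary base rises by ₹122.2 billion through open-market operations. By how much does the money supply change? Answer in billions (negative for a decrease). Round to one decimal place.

-386.9 billion

Before: m₁ = (1 + 0.138) / (0.053 + 0.04 + 0.138) ≈ 4.92641, MB₁ = 741, so M₁ = 4.92641 × 741 ≈ 3650.4698 billion.
After: m₂ = (1 + 0.138) / (0.053 + 0.11 + 0.138) ≈ 3.78073, MB₂ = 741 + 122.2 = 863.2, so M₂ = 3.78073 × 863.2 ≈ 3263.5261 billion.
ΔM = M₂ − M₁ = 3263.5261 − 3650.4698 = -386.9437 billion.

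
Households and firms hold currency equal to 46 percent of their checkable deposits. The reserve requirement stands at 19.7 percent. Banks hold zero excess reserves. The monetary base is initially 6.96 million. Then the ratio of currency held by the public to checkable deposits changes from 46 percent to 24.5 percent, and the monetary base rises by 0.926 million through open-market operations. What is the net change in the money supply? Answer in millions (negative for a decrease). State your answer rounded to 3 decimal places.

6.746 million

Before: m₁ = (1 + 0.46) / (0.197 + 0.46) ≈ 2.22222, MB₁ = 6.96, so M₁ = 2.22222 × 6.96 ≈ 15.4667 million.
After: m₂ = (1 + 0.245) / (0.197 + 0.245) ≈ 2.81674, MB₂ = 6.96 + 0.926 = 7.886, so M₂ = 2.81674 × 7.886 ≈ 22.2128 million.
ΔM = M₂ − M₁ = 22.2128 − 15.4667 = 6.7461 million.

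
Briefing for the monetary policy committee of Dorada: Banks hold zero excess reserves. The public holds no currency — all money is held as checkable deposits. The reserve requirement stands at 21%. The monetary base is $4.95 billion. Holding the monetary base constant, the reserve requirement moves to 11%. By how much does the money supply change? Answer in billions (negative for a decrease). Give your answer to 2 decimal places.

$21.43 billion

Initially m₁ = 1 / (0.21) ≈ 4.7619, so M₁ = 4.7619 × 4.95 ≈ 23.5714 billion.
After the change m₂ = 1 / (0.11) ≈ 9.0909, so M₂ = 9.0909 × 4.95 ≈ 45 billion.
ΔM = M₂ − M₁ = 45 − 23.5714 = 21.4286 billion.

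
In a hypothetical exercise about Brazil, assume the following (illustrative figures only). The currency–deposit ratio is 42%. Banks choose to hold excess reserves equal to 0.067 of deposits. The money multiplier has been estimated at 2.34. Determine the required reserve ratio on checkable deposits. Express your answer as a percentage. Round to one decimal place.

12.0%

Using m = 2.34. Since m = (1 + c)/(c + rr + e), the denominator satisfies c + rr + e = (1 + c)/m = (1 + 0.42) / 2.34 ≈ 0.606838.
With c = 0.42 and e = 0.067, the required reserve ratio on checkable deposits is 0.606838 − 0.42 − 0.067 = 0.119838.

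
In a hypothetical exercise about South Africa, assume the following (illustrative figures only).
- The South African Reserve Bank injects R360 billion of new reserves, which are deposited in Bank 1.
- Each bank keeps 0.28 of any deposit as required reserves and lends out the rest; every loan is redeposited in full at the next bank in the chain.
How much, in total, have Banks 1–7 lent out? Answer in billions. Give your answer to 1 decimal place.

R832.9 billion

Bank i lends (1 − rr)^i of the original deposit: Bank 1 lends 360·0.7200 = 259.2000, Bank 2 lends 360·0.7200² = 186.6240, and so on.
Summing a geometric series: total = 360·[0.7200·(1 − 0.7200^7) / (1 − 0.7200)] ≈ 832.8595 billion.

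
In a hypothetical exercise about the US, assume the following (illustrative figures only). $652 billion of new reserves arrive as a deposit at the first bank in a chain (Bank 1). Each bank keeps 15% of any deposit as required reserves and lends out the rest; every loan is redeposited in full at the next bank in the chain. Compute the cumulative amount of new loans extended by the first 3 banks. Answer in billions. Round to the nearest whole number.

$1426 billion

Bank i lends (1 − rr)^i of the original deposit: Bank 1 lends 652·0.8500 = 554.2000, Bank 2 lends 652·0.8500² = 471.0700, and so on.
Summing a geometric series: total = 652·[0.8500·(1 − 0.8500^3) / (1 − 0.8500)] = 1425.6795 billion.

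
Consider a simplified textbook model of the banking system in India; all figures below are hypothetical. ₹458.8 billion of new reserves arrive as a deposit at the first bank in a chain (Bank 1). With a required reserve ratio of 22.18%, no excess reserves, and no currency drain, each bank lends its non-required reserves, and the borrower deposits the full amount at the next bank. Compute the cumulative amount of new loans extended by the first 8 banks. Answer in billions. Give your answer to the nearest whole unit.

₹1393 billion

Bank i lends (1 − rr)^i of the original deposit: Bank 1 lends 458.8·0.7782 ≈ 357.0382, Bank 2 lends 458.8·0.7782² ≈ 277.8471, and so on.
Summing a geometric series: total = 458.8·[0.7782·(1 − 0.7782^8) / (1 − 0.7782)] ≈ 1393.2177 billion.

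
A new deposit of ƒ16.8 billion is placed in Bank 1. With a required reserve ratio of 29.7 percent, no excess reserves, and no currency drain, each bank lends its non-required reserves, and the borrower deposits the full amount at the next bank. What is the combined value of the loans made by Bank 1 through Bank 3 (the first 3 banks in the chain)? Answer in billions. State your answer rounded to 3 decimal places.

Bank i lends (1 − rr)^i of the original deposit: Bank 1 lends 16.8·0.7030 = 11.8104, Bank 2 lends 16.8·0.7030² ≈ 8.3027, and so on.
Summing a geometric series: total = 16.8·[0.7030·(1 − 0.7030^3) / (1 − 0.7030)] ≈ 25.9499 billion.

ƒ25.950 billion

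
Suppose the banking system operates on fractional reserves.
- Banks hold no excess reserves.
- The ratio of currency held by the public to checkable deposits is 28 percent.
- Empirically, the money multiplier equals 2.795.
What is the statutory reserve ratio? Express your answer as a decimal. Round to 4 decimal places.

Using m = 2.795. Since m = (1 + c)/(c + rr + e), the denominator satisfies c + rr + e = (1 + c)/m = (1 + 0.28) / 2.795 ≈ 0.457961.
With c = 0.28 and e = 0, the statutory reserve ratio is 0.457961 − 0.28 − 0 = 0.177961.

0.1780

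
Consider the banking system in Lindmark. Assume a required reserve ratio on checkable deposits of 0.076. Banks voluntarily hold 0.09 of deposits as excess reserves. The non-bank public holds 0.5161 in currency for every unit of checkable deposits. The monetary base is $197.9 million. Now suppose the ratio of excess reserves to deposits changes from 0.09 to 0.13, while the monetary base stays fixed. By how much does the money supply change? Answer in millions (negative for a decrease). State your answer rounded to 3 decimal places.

-24.366 million

Initially m₁ = (1 + 0.5161) / (0.076 + 0.09 + 0.5161) ≈ 2.2226946, so M₁ = 2.2226946 × 197.9 ≈ 439.8713 million.
After the change m₂ = (1 + 0.5161) / (0.076 + 0.13 + 0.5161) ≈ 2.0995707, so M₂ = 2.0995707 × 197.9 ≈ 415.505 million.
ΔM = M₂ − M₁ = 415.505 − 439.8713 = -24.3663 million.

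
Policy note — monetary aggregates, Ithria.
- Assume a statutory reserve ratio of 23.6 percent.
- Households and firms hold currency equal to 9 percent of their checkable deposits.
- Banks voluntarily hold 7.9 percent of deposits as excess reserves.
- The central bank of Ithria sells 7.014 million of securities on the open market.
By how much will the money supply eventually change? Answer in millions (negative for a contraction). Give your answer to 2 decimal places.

The money multiplier is m = (1 + c) / (rr + e + c) = (1 + 0.09) / (0.236 + 0.079 + 0.09) ≈ 2.6914.
The sale removes 7.014 million of base, so ΔM = m × ΔMB = 2.6914 × (−7.014) ≈ -18.8775 million.

-18.88 million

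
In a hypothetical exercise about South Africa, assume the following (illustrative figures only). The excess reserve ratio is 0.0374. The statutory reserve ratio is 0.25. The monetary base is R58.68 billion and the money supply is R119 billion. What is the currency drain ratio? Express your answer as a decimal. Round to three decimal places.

Using m = M/MB = 119/58.68 ≈ 2.027948. From m = (1 + c)/(c + rr + e), rearranging gives 1 + c = m·(c + rr + e), so c·(1 − m) = m·(rr + e) − 1.
Hence c = [m·(rr + e) − 1]/(1 − m) = [2.027948 × (0.25 + 0.0374) − 1] / (1 − 2.027948) ≈ 0.405826.

0.406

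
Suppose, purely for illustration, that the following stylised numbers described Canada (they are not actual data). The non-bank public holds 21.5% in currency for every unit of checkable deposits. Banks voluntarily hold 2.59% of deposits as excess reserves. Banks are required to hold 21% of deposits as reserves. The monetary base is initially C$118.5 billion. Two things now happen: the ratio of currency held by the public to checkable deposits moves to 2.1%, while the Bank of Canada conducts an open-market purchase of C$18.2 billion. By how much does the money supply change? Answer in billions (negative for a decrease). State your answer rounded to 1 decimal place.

Before: m₁ = (1 + 0.215) / (0.21 + 0.0259 + 0.215) ≈ 2.69461, MB₁ = 118.5, so M₁ = 2.69461 × 118.5 ≈ 319.3113 billion.
After: m₂ = (1 + 0.021) / (0.21 + 0.0259 + 0.021) ≈ 3.97431, MB₂ = 118.5 + 18.2 = 136.7, so M₂ = 3.97431 × 136.7 ≈ 543.2882 billion.
ΔM = M₂ − M₁ = 543.2882 − 319.3113 = 223.9769 billion.

C$224.0 billion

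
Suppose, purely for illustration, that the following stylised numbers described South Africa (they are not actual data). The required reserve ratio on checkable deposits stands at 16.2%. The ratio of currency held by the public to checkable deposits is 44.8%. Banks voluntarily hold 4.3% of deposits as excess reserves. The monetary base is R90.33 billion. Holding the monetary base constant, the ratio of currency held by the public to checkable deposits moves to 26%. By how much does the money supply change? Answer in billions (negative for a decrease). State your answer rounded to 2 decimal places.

Initially m₁ = (1 + 0.448) / (0.162 + 0.043 + 0.448) ≈ 2.21746, so M₁ = 2.21746 × 90.33 ≈ 200.3032 billion.
After the change m₂ = (1 + 0.26) / (0.162 + 0.043 + 0.26) ≈ 2.70968, so M₂ = 2.70968 × 90.33 ≈ 244.7654 billion.
ΔM = M₂ − M₁ = 244.7654 − 200.3032 = 44.4622 billion.

R44.46 billion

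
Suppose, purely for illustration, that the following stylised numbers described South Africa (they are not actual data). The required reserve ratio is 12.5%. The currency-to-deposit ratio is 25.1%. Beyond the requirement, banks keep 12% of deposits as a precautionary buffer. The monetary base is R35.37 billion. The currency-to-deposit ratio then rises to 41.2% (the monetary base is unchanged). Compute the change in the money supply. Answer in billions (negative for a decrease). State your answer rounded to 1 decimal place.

-13.2 billion

Initially m₁ = (1 + 0.251) / (0.125 + 0.12 + 0.251) ≈ 2.5222, so M₁ = 2.5222 × 35.37 ≈ 89.2102 billion.
After the change m₂ = (1 + 0.412) / (0.125 + 0.12 + 0.412) ≈ 2.1492, so M₂ = 2.1492 × 35.37 ≈ 76.0172 billion.
ΔM = M₂ − M₁ = 76.0172 − 89.2102 = -13.193 billion.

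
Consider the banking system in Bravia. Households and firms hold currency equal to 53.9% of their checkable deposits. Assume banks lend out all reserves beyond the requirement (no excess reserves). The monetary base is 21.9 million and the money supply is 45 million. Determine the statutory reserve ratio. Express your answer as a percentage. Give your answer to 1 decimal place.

21.0%

Using m = M/MB = 45/21.9 ≈ 2.054795. Since m = (1 + c)/(c + rr + e), the denominator satisfies c + rr + e = (1 + c)/m = (1 + 0.539) / 2.054795 ≈ 0.748980.
With c = 0.539 and e = 0, the statutory reserve ratio is 0.748980 − 0.539 − 0 = 0.20998.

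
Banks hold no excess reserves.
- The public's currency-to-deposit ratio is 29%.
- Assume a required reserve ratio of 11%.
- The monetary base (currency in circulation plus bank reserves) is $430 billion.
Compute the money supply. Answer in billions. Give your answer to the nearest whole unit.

$1387 billion

The money multiplier is m = (1 + c) / (rr + c) = (1 + 0.29) / (0.11 + 0.29) = 3.2250.
So M = m × MB = 3.2250 × 430 = 1386.75 billion.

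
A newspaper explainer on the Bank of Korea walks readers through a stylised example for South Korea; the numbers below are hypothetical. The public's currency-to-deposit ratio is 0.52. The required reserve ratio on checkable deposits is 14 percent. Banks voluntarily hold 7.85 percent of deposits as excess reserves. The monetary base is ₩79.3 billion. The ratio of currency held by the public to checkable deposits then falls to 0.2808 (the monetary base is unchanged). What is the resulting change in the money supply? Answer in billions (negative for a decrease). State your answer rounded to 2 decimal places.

Initially m₁ = (1 + 0.52) / (0.14 + 0.0785 + 0.52) ≈ 2.05823, so M₁ = 2.05823 × 79.3 ≈ 163.2176 billion.
After the change m₂ = (1 + 0.2808) / (0.14 + 0.0785 + 0.2808) ≈ 2.56519, so M₂ = 2.56519 × 79.3 ≈ 203.4196 billion.
ΔM = M₂ − M₁ = 203.4196 − 163.2176 = 40.202 billion.

₩40.20 billion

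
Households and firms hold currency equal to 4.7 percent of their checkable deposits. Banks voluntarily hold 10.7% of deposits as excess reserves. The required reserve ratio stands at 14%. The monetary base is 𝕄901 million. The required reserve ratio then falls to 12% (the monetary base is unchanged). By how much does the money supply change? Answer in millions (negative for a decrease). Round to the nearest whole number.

Initially m₁ = (1 + 0.047) / (0.14 + 0.107 + 0.047) ≈ 3.5612, so M₁ = 3.5612 × 901 = 3208.6412 million.
After the change m₂ = (1 + 0.047) / (0.12 + 0.107 + 0.047) ≈ 3.8212, so M₂ = 3.8212 × 901 = 3442.9012 million.
ΔM = M₂ − M₁ = 3442.9012 − 3208.6412 = 234.26 million.

𝕄234 million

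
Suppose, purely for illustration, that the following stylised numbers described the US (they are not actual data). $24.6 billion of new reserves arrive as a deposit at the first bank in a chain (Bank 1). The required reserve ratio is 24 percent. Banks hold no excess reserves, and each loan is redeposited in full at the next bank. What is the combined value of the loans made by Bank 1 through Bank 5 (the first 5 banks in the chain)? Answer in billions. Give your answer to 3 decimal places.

Bank i lends (1 − rr)^i of the original deposit: Bank 1 lends 24.6·0.7600 = 18.6960, Bank 2 lends 24.6·0.7600² ≈ 14.2090, and so on.
Summing a geometric series: total = 24.6·[0.7600·(1 − 0.7600^5) / (1 − 0.7600)] ≈ 58.1483 billion.

$58.148 billion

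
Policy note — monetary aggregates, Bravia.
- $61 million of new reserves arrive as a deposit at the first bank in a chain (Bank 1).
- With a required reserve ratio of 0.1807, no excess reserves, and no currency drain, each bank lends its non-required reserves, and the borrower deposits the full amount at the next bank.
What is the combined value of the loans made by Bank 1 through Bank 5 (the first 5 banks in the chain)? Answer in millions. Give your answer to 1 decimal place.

$174.5 million

Bank i lends (1 − rr)^i of the original deposit: Bank 1 lends 61·0.8193 = 49.9773, Bank 2 lends 61·0.8193² ≈ 40.9464, and so on.
Summing a geometric series: total = 61·[0.8193·(1 − 0.8193^5) / (1 − 0.8193)] ≈ 174.4752 million.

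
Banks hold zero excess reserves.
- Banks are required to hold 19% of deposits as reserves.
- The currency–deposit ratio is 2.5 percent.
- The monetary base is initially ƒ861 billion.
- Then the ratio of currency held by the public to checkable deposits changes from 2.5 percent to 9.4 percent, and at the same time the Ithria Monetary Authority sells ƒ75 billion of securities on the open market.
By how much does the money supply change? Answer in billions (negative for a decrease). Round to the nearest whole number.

Before: m₁ = (1 + 0.025) / (0.19 + 0.025) ≈ 4.7674, MB₁ = 861, so M₁ = 4.7674 × 861 = 4104.7314 billion.
After: m₂ = (1 + 0.094) / (0.19 + 0.094) ≈ 3.8521, MB₂ = 861 − 75 = 786, so M₂ = 3.8521 × 786 = 3027.7506 billion.
ΔM = M₂ − M₁ = 3027.7506 − 4104.7314 = -1076.9808 billion.

-1077 billion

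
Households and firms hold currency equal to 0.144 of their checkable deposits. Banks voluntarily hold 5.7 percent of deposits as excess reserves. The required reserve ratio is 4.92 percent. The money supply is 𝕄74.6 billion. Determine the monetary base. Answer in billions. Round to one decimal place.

𝕄16.3 billion

The money multiplier is m = (1 + c) / (rr + e + c) = (1 + 0.144) / (0.0492 + 0.057 + 0.144) ≈ 4.5723.
MB = M / m = 74.6 / 4.5723 ≈ 16.3156 billion.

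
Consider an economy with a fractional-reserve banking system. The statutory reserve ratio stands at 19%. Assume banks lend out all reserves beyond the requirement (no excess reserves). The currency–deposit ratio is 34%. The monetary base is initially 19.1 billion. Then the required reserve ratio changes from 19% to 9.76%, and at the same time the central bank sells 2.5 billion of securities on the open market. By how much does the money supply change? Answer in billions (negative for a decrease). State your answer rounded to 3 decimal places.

Before: m₁ = (1 + 0.34) / (0.19 + 0.34) ≈ 2.528302, MB₁ = 19.1, so M₁ = 2.528302 × 19.1 ≈ 48.2906 billion.
After: m₂ = (1 + 0.34) / (0.0976 + 0.34) ≈ 3.062157, MB₂ = 19.1 − 2.5 = 16.6, so M₂ = 3.062157 × 16.6 ≈ 50.8318 billion.
ΔM = M₂ − M₁ = 50.8318 − 48.2906 = 2.5412 billion.

2.541 billion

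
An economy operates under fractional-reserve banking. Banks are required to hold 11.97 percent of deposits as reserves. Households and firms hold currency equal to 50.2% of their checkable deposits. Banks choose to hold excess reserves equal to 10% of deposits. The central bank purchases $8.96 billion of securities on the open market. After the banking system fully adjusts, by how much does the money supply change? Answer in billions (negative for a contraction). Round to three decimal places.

$18.648 billion

The money multiplier is m = (1 + c) / (rr + e + c) = (1 + 0.502) / (0.1197 + 0.1 + 0.502) ≈ 2.08120.
The purchase adds 8.96 billion of base, so ΔM = m × ΔMB = 2.08120 × (+8.96) ≈ 18.6476 billion.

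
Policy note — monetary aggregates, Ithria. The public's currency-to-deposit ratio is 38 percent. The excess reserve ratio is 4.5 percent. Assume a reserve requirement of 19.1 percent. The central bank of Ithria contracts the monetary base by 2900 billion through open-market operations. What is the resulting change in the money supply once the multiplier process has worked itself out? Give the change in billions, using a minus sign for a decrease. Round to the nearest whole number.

The money multiplier is m = (1 + c) / (rr + e + c) = (1 + 0.38) / (0.191 + 0.045 + 0.38) ≈ 2.24026.
The sale removes 2900 billion of base, so ΔM = m × ΔMB = 2.24026 × (−2900) = -6496.754 billion.

-6497 billion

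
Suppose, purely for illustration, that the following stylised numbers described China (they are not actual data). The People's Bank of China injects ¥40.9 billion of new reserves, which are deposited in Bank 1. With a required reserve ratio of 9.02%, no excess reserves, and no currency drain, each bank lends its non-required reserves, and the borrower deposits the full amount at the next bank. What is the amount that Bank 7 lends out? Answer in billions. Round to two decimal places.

Each bank lends a fraction (1 − rr) = 0.9098 of the deposit it receives, so Bank 7 receives 40.9·0.9098^6 and lends 40.9·0.9098^7 ≈ 21.1030 billion.

¥21.10 billion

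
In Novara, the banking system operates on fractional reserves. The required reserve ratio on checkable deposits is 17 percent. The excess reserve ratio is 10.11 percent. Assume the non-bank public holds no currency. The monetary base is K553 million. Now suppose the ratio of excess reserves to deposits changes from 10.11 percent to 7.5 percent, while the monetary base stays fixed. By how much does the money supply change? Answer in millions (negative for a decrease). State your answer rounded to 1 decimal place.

K217.3 million

Initially m₁ = 1 / (0.17 + 0.1011) ≈ 3.68868, so M₁ = 3.68868 × 553 ≈ 2039.84 million.
After the change m₂ = 1 / (0.17 + 0.075) ≈ 4.08163, so M₂ = 4.08163 × 553 ≈ 2257.1414 million.
ΔM = M₂ − M₁ = 2257.1414 − 2039.84 = 217.3014 million.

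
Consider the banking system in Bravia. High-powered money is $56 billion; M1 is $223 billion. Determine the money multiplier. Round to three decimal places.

The money multiplier is m = M / MB = 223 / 56 ≈ 3.98214.

3.982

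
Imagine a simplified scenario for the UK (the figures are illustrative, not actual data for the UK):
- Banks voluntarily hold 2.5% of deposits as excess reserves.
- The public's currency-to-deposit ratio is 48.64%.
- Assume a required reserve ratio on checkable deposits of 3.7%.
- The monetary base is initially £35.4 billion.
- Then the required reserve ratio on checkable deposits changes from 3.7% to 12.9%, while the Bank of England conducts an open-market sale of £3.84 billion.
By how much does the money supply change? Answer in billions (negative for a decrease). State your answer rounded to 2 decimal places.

Before: m₁ = (1 + 0.4864) / (0.037 + 0.025 + 0.4864) ≈ 2.71043, MB₁ = 35.4, so M₁ = 2.71043 × 35.4 ≈ 95.9492 billion.
After: m₂ = (1 + 0.4864) / (0.129 + 0.025 + 0.4864) ≈ 2.32105, MB₂ = 35.4 − 3.84 = 31.56, so M₂ = 2.32105 × 31.56 ≈ 73.2523 billion.
ΔM = M₂ − M₁ = 73.2523 − 95.9492 = -22.6969 billion.

-22.70 billion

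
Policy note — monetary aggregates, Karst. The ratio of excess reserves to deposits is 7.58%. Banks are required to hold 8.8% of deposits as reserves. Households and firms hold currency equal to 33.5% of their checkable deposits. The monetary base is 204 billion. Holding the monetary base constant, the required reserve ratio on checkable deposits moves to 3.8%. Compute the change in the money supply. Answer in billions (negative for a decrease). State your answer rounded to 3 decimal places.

Initially m₁ = (1 + 0.335) / (0.088 + 0.0758 + 0.335) ≈ 2.6764234, so M₁ = 2.6764234 × 204 ≈ 545.9904 billion.
After the change m₂ = (1 + 0.335) / (0.038 + 0.0758 + 0.335) ≈ 2.9745989, so M₂ = 2.9745989 × 204 ≈ 606.8182 billion.
ΔM = M₂ − M₁ = 606.8182 − 545.9904 = 60.8278 billion.

60.828 billion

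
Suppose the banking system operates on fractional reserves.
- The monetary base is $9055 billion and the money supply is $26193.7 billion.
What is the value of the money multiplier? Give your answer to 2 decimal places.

2.89

The money multiplier is m = M / MB = 26193.7 / 9055 ≈ 2.89273.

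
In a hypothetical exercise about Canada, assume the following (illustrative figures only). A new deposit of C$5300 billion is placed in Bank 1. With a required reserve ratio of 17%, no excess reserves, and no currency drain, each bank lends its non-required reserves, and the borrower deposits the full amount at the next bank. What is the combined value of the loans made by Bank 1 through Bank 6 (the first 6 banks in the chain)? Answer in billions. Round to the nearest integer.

Bank i lends (1 − rr)^i of the original deposit: Bank 1 lends 5300·0.8300 = 4399.0000, Bank 2 lends 5300·0.8300² = 3651.1700, and so on.
Summing a geometric series: total = 5300·[0.8300·(1 − 0.8300^6) / (1 − 0.8300)] ≈ 17416.4076 billion.

C$17416 billion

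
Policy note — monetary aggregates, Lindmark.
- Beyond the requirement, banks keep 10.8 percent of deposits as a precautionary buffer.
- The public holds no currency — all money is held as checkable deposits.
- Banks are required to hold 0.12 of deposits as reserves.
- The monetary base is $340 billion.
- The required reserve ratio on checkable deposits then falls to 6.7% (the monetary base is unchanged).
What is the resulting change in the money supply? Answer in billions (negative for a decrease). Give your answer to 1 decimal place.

$451.6 billion

Initially m₁ = 1 / (0.12 + 0.108) ≈ 4.38596, so M₁ = 4.38596 × 340 = 1491.2264 billion.
After the change m₂ = 1 / (0.067 + 0.108) ≈ 5.71429, so M₂ = 5.71429 × 340 = 1942.8586 billion.
ΔM = M₂ − M₁ = 1942.8586 − 1491.2264 = 451.6322 billion.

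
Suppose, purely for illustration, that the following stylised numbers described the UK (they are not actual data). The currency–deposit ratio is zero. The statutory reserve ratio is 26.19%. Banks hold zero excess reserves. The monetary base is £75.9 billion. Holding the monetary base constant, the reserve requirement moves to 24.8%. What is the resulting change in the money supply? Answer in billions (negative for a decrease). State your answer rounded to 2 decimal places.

£16.24 billion

Initially m₁ = 1 / (0.2619) ≈ 3.81825, so M₁ = 3.81825 × 75.9 ≈ 289.8052 billion.
After the change m₂ = 1 / (0.248) ≈ 4.03226, so M₂ = 4.03226 × 75.9 ≈ 306.0485 billion.
ΔM = M₂ − M₁ = 306.0485 − 289.8052 = 16.2433 billion.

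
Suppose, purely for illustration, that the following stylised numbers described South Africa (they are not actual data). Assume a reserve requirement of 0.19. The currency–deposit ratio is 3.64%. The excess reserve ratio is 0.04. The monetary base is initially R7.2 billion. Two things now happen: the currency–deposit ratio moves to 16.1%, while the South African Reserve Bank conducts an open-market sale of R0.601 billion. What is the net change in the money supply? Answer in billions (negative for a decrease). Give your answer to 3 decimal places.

Before: m₁ = (1 + 0.0364) / (0.19 + 0.04 + 0.0364) ≈ 3.89039, MB₁ = 7.2, so M₁ = 3.89039 × 7.2 ≈ 28.0108 billion.
After: m₂ = (1 + 0.161) / (0.19 + 0.04 + 0.161) ≈ 2.96931, MB₂ = 7.2 − 0.601 = 6.599, so M₂ = 2.96931 × 6.599 ≈ 19.5945 billion.
ΔM = M₂ − M₁ = 19.5945 − 28.0108 = -8.4163 billion.

-8.416 billion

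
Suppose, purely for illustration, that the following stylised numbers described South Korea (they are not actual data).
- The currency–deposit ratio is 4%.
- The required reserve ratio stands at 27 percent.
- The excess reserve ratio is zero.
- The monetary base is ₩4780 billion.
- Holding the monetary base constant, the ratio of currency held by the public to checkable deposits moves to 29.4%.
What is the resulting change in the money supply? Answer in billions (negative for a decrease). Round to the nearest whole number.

-5069 billion

Initially m₁ = (1 + 0.04) / (0.27 + 0.04) ≈ 3.35484, so M₁ = 3.35484 × 4780 = 16036.1352 billion.
After the change m₂ = (1 + 0.294) / (0.27 + 0.294) ≈ 2.29433, so M₂ = 2.29433 × 4780 = 10966.8974 billion.
ΔM = M₂ − M₁ = 10966.8974 − 16036.1352 = -5069.2378 billion.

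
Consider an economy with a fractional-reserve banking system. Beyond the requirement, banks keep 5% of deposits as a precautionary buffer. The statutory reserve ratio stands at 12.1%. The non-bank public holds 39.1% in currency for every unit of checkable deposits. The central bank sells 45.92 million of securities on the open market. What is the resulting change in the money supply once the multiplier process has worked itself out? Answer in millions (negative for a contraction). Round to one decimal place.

The money multiplier is m = (1 + c) / (rr + e + c) = (1 + 0.391) / (0.121 + 0.05 + 0.391) ≈ 2.4751.
The sale removes 45.92 million of base, so ΔM = m × ΔMB = 2.4751 × (−45.92) ≈ -113.6566 million.

-113.7 million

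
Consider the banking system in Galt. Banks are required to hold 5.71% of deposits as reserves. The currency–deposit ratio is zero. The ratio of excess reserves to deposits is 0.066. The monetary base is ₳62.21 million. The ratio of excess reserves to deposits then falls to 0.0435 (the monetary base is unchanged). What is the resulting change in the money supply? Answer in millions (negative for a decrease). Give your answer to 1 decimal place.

Initially m₁ = 1 / (0.0571 + 0.066) ≈ 8.1235, so M₁ = 8.1235 × 62.21 ≈ 505.3629 million.
After the change m₂ = 1 / (0.0571 + 0.0435) ≈ 9.9404, so M₂ = 9.9404 × 62.21 ≈ 618.3923 million.
ΔM = M₂ − M₁ = 618.3923 − 505.3629 = 113.0294 million.

₳113.0 million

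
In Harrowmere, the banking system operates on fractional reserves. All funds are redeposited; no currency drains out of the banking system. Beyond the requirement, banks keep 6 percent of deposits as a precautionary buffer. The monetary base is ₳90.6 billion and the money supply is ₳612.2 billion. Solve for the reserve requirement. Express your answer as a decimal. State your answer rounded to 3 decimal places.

Using m = M/MB = 612.2/90.6 ≈ 6.757174. Since m = (1 + c)/(c + rr + e), the denominator satisfies c + rr + e = (1 + c)/m = (1 + 0) / 6.757174 ≈ 0.147991.
With c = 0 and e = 0.06, the reserve requirement is 0.147991 − 0 − 0.06 = 0.087991.

0.088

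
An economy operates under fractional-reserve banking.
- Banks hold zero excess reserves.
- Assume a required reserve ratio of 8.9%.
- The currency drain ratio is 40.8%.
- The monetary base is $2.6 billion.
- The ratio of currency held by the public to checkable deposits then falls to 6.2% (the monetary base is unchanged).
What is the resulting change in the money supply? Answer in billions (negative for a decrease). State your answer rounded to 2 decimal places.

Initially m₁ = (1 + 0.408) / (0.089 + 0.408) ≈ 2.8330, so M₁ = 2.8330 × 2.6 = 7.3658 billion.
After the change m₂ = (1 + 0.062) / (0.089 + 0.062) ≈ 7.0331, so M₂ = 7.0331 × 2.6 ≈ 18.2861 billion.
ΔM = M₂ − M₁ = 18.2861 − 7.3658 = 10.9203 billion.

$10.92 billion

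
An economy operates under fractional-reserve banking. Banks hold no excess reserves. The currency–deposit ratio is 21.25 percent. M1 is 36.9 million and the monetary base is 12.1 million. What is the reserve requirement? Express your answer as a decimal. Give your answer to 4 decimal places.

0.1851

Using m = M/MB = 36.9/12.1 ≈ 3.049587. Since m = (1 + c)/(c + rr + e), the denominator satisfies c + rr + e = (1 + c)/m = (1 + 0.2125) / 3.049587 ≈ 0.397595.
With c = 0.2125 and e = 0, the reserve requirement is 0.397595 − 0.2125 − 0 = 0.185095.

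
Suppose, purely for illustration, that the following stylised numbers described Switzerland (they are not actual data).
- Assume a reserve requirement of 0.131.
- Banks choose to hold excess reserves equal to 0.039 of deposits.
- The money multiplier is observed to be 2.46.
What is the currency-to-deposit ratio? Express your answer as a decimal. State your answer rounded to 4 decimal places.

Using m = 2.46. From m = (1 + c)/(c + rr + e), rearranging gives 1 + c = m·(c + rr + e), so c·(1 − m) = m·(rr + e) − 1.
Hence c = [m·(rr + e) − 1]/(1 − m) = [2.46 × (0.131 + 0.039) − 1] / (1 − 2.46) ≈ 0.398493.

0.3985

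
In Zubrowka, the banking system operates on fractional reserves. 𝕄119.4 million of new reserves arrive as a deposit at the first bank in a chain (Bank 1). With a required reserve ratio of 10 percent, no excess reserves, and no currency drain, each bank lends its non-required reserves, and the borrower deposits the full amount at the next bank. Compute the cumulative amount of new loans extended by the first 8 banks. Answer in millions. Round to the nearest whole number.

Bank i lends (1 − rr)^i of the original deposit: Bank 1 lends 119.4·0.9000 = 107.4600, Bank 2 lends 119.4·0.9000² = 96.7140, and so on.
Summing a geometric series: total = 119.4·[0.9000·(1 − 0.9000^8) / (1 − 0.9000)] ≈ 612.0199 million.

𝕄612 million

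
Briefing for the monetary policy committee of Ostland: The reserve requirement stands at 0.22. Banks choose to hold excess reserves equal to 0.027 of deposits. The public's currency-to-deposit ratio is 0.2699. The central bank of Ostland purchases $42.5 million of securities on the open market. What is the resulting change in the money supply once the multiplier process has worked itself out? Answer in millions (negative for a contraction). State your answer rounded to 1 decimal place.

The money multiplier is m = (1 + c) / (rr + e + c) = (1 + 0.2699) / (0.22 + 0.027 + 0.2699) ≈ 2.4568.
The purchase adds 42.5 million of base, so ΔM = m × ΔMB = 2.4568 × (+42.5) = 104.414 million.

$104.4 million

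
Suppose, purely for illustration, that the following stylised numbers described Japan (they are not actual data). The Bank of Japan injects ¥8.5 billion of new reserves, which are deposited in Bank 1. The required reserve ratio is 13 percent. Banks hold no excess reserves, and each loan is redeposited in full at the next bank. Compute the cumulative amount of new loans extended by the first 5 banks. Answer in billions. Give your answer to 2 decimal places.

¥28.53 billion

Bank i lends (1 − rr)^i of the original deposit: Bank 1 lends 8.5·0.8700 = 7.3950, Bank 2 lends 8.5·0.8700² ≈ 6.4336, and so on.
Summing a geometric series: total = 8.5·[0.8700·(1 − 0.8700^5) / (1 − 0.8700)] ≈ 28.5321 billion.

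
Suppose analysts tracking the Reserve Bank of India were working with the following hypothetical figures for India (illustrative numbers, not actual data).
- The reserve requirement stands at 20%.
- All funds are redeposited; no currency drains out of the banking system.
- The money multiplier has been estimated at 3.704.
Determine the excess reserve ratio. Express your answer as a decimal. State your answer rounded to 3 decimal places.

Using m = 3.704. Since m = (1 + c)/(c + rr + e), the denominator satisfies c + rr + e = (1 + c)/m = (1 + 0) / 3.704 ≈ 0.269978.
With c = 0 and rr = 0.2, the excess reserve ratio is 0.269978 − 0 − 0.2 = 0.069978.

0.070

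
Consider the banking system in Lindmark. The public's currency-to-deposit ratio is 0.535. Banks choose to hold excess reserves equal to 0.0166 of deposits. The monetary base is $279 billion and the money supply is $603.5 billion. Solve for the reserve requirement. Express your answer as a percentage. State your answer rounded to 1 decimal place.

Using m = M/MB = 603.5/279 ≈ 2.163082. Since m = (1 + c)/(c + rr + e), the denominator satisfies c + rr + e = (1 + c)/m = (1 + 0.535) / 2.163082 ≈ 0.709636.
With c = 0.535 and e = 0.0166, the reserve requirement is 0.709636 − 0.535 − 0.0166 = 0.158036.

15.8%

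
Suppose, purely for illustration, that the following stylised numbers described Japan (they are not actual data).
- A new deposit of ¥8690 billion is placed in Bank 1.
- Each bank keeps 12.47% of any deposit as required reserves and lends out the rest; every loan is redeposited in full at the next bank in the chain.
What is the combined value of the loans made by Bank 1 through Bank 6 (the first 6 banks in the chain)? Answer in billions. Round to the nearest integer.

Bank i lends (1 − rr)^i of the original deposit: Bank 1 lends 8690·0.8753 = 7606.3570, Bank 2 lends 8690·0.8753² ≈ 6657.8443, and so on.
Summing a geometric series: total = 8690·[0.8753·(1 − 0.8753^6) / (1 − 0.8753)] ≈ 33565.6063 billion.

¥33566 billion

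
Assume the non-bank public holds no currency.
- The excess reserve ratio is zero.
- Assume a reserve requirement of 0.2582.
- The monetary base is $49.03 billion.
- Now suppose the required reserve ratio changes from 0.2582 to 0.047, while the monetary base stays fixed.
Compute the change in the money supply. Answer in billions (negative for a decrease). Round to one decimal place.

$853.3 billion

Initially m₁ = 1 / (0.2582) ≈ 3.8730, so M₁ = 3.8730 × 49.03 ≈ 189.8932 billion.
After the change m₂ = 1 / (0.047) ≈ 21.2766, so M₂ = 21.2766 × 49.03 ≈ 1043.1917 billion.
ΔM = M₂ − M₁ = 1043.1917 − 189.8932 = 853.2985 billion.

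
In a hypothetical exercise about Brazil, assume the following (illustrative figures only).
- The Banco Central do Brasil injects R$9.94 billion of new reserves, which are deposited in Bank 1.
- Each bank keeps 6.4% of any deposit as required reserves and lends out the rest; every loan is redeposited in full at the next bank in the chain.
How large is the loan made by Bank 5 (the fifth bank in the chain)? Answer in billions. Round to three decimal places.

R$7.141 billion

Each bank lends a fraction (1 − rr) = 0.9360 of the deposit it receives, so Bank 5 receives 9.94·0.9360^4 and lends 9.94·0.9360^5 ≈ 7.1411 billion.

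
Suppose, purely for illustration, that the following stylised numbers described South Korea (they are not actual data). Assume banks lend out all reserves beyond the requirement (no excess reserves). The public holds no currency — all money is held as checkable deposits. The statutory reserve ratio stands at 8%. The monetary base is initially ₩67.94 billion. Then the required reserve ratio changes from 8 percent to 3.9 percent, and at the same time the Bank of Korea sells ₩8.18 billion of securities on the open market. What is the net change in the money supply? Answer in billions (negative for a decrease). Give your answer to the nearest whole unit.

₩683 billion

Before: m₁ = 1 / (0.08) = 12.5, MB₁ = 67.94, so M₁ = 12.5 × 67.94 = 849.25 billion.
After: m₂ = 1 / (0.039) ≈ 25.6410, MB₂ = 67.94 − 8.18 = 59.76, so M₂ = 25.6410 × 59.76 ≈ 1532.3062 billion.
ΔM = M₂ − M₁ = 1532.3062 − 849.25 = 683.0562 billion.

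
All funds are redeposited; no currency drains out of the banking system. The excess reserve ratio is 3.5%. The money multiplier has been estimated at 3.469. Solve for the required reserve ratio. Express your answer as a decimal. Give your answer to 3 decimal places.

0.253

Using m = 3.469. Since m = (1 + c)/(c + rr + e), the denominator satisfies c + rr + e = (1 + c)/m = (1 + 0) / 3.469 ≈ 0.288268.
With c = 0 and e = 0.035, the required reserve ratio is 0.288268 − 0 − 0.035 = 0.253268.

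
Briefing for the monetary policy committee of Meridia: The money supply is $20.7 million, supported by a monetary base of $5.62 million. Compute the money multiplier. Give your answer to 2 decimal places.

3.68

The money multiplier is m = M / MB = 20.7 / 5.62 ≈ 3.68327.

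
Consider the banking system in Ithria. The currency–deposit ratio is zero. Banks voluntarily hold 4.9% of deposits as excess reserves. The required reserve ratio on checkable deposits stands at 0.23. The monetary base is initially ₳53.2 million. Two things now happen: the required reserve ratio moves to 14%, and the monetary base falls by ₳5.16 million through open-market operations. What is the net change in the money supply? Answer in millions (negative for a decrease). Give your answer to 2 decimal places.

Before: m₁ = 1 / (0.23 + 0.049) ≈ 3.58423, MB₁ = 53.2, so M₁ = 3.58423 × 53.2 ≈ 190.681 million.
After: m₂ = 1 / (0.14 + 0.049) ≈ 5.29101, MB₂ = 53.2 − 5.16 = 48.04, so M₂ = 5.29101 × 48.04 ≈ 254.1801 million.
ΔM = M₂ − M₁ = 254.1801 − 190.681 = 63.4991 million.

₳63.50 million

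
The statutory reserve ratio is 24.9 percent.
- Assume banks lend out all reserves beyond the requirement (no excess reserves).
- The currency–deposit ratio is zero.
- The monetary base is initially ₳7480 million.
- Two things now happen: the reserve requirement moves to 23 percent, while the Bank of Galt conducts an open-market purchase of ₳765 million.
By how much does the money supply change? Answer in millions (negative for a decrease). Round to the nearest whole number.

Before: m₁ = 1 / (0.249) ≈ 4.01606, MB₁ = 7480, so M₁ = 4.01606 × 7480 = 30040.1288 million.
After: m₂ = 1 / (0.23) ≈ 4.34783, MB₂ = 7480 + 765 = 8245, so M₂ = 4.34783 × 8245 ≈ 35847.8584 million.
ΔM = M₂ − M₁ = 35847.8584 − 30040.1288 = 5807.7296 million.

₳5808 million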